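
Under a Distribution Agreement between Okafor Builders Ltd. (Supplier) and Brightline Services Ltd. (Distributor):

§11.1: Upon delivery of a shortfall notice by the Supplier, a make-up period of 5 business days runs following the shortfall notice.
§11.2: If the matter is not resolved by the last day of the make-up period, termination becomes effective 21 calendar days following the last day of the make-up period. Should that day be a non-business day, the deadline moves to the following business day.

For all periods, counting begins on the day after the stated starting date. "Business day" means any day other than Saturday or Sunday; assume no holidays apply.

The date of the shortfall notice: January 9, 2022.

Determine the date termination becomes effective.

February 4, 2022

From Sunday, January 9, 2022, 5 business days (Jan 10, Jan 11, Jan 12, Jan 13, Jan 14, skipping weekends) brings us to Friday, January 14, 2022, which is the last day of the make-up period.
The date termination becomes effective: 21 calendar days after January 14, 2022 is February 4, 2022. February 4, 2022 is a Friday, so no roll-forward applies.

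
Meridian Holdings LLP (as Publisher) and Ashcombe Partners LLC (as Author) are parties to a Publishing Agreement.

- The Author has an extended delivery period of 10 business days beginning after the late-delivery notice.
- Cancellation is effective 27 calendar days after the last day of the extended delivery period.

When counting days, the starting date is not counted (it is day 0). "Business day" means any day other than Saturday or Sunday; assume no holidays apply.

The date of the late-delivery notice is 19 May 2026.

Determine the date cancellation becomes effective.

The last day of the extended delivery period: 10 business days after Tuesday, 19 May 2026, skipping weekends — May 20, May 21, May 22, May 25, May 26, May 27, May 28, May 29, Jun 1, Jun 2 — lands on Tuesday, 2 June 2026.
The date cancellation becomes effective: 2 June 2026 + 27 days = 29 June 2026.

29 June 2026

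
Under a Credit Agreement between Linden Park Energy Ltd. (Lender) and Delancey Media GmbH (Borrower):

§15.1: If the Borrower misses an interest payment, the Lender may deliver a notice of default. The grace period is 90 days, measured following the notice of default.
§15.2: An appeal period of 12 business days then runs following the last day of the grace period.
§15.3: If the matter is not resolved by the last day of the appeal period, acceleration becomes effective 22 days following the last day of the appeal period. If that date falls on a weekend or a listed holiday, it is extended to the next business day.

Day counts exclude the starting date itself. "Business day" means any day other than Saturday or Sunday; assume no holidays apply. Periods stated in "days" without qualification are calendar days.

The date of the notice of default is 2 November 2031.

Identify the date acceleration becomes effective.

The last day of the grace period: 90 calendar days after 2 November 2031 is 31 January 2032.
From Saturday, 31 January 2032, 12 business days (Feb 2, Feb 3, Feb 4, Feb 5, …, Feb 13, Feb 16, Feb 17, skipping weekends) brings us to Tuesday, 17 February 2032, which is the last day of the appeal period.
Adding 22 calendar days to 17 February 2032 gives 10 March 2032, which is the date acceleration becomes effective. 10 March 2032 is a Wednesday, so no roll-forward applies.

10 March 2032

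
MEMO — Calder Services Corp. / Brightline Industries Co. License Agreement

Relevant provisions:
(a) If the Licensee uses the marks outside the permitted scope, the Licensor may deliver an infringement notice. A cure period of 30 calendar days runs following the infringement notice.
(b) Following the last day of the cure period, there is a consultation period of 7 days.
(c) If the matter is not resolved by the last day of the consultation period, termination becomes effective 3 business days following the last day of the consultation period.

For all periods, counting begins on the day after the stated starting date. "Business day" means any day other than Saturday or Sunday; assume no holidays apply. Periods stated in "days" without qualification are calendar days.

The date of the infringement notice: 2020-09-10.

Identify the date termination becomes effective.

2020-10-21

The last day of the cure period: 30 calendar days after 2020-09-10 is 2020-10-10.
Adding 7 calendar days to 2020-10-10 gives 2020-10-17, which is the last day of the consultation period.
The date termination becomes effective: 3 business days after Saturday, 2020-10-17, skipping weekends — Oct 19, Oct 20, Oct 21 — lands on Wednesday, 2020-10-21.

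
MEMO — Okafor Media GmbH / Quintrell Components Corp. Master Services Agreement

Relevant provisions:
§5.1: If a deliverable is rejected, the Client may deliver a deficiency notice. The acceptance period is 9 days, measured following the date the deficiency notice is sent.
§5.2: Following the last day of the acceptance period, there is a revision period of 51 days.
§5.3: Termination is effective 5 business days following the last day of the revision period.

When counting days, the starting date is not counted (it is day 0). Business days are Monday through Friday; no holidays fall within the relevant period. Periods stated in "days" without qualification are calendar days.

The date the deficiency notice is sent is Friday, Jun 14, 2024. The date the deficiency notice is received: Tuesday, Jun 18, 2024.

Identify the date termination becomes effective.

Aug 20, 2024

The last day of the acceptance period: Jun 14, 2024 + 9 days = Jun 23, 2024.
Adding 51 calendar days to Jun 23, 2024 gives Aug 13, 2024, which is the last day of the revision period.
The date termination becomes effective: 5 business days after Tuesday, Aug 13, 2024, skipping weekends — Aug 14, Aug 15, Aug 16, Aug 19, Aug 20 — lands on Tuesday, Aug 20, 2024.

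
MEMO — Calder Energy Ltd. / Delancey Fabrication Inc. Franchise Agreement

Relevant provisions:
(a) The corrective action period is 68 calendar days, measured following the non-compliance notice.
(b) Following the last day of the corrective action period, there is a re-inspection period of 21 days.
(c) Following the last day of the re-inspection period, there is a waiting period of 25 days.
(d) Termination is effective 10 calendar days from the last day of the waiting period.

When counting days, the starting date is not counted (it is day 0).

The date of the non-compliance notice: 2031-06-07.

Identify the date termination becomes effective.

Adding 68 calendar days to 2031-06-07 gives 2031-08-14, which is the last day of the corrective action period.
The last day of the re-inspection period: 2031-08-14 + 21 days = 2031-09-04.
The last day of the waiting period: 25 calendar days after 2031-09-04 is 2031-09-29.
Adding 10 calendar days to 2031-09-29 gives 2031-10-09, which is the date termination becomes effective.

2031-10-09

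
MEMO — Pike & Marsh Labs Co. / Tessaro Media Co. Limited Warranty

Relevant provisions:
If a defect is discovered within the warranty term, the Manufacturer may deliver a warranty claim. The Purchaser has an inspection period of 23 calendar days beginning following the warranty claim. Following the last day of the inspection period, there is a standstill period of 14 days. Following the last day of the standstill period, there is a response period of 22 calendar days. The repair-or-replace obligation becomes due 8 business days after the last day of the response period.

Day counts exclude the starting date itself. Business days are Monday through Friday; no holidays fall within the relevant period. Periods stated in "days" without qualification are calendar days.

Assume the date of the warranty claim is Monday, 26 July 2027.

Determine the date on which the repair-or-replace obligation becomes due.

5 October 2027

Adding 23 calendar days to 26 July 2027 gives 18 August 2027, which is the last day of the inspection period.
The last day of the standstill period: 18 August 2027 + 14 days = 1 September 2027.
The last day of the response period: 22 calendar days after 1 September 2027 is 23 September 2027.
From Thursday, 23 September 2027, 8 business days (Sep 24, Sep 27, Sep 28, Sep 29, Sep 30, Oct 1, Oct 4, Oct 5, skipping weekends) brings us to Tuesday, 5 October 2027, which is the date on which the repair-or-replace obligation becomes due.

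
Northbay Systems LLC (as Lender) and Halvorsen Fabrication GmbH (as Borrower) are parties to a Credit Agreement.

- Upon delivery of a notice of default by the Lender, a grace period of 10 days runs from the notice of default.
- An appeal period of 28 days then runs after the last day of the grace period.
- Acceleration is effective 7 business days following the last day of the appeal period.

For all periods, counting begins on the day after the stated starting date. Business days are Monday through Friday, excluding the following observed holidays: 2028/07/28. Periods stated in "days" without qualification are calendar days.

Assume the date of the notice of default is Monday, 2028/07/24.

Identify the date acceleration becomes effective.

2028/09/11

The last day of the grace period: 10 calendar days after 2028/07/24 is 2028/08/03.
The last day of the appeal period: 2028/08/03 + 28 days = 2028/08/31.
The date acceleration becomes effective: 7 business days after Thursday, 2028/08/31, skipping weekends — Sep 1, Sep 4, Sep 5, Sep 6, Sep 7, Sep 8, Sep 11 — lands on Monday, 2028/09/11.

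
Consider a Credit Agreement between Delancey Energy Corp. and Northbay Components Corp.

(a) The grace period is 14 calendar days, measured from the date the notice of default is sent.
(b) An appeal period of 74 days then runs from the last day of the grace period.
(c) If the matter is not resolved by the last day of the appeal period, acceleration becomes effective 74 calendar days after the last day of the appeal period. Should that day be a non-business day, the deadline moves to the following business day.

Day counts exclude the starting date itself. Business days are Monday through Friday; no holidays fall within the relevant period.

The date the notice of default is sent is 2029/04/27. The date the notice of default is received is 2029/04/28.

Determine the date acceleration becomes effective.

2029/10/08

Adding 14 calendar days to 2029/04/27 gives 2029/05/11, which is the last day of the grace period.
Adding 74 calendar days to 2029/05/11 gives 2029/07/24, which is the last day of the appeal period.
The date acceleration becomes effective: 74 calendar days after 2029/07/24 is 2029/10/06. That falls on a Saturday, so it rolls to the next business day, Monday, 2029/10/08.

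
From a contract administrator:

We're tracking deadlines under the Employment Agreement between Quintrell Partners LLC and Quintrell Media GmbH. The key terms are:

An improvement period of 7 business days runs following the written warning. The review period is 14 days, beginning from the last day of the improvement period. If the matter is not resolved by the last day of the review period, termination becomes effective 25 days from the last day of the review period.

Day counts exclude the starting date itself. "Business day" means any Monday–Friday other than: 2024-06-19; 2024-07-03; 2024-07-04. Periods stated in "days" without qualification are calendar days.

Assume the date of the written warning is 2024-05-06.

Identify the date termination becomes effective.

2024-06-23

The last day of the improvement period: counting 7 business days from Monday, 2024-05-06 (May 7, May 8, May 9, May 10, May 13, May 14, May 15, skipping weekends) reaches Wednesday, 2024-05-15.
Adding 14 calendar days to 2024-05-15 gives 2024-05-29, which is the last day of the review period.
The date termination becomes effective: 25 calendar days after 2024-05-29 is 2024-06-23.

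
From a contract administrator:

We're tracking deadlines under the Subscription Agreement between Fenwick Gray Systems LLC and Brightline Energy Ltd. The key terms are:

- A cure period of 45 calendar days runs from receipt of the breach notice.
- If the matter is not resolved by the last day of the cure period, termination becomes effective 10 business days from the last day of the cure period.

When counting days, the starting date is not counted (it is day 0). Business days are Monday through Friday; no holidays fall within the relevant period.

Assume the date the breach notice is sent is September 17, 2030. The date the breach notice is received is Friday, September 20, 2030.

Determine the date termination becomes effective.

November 18, 2030

Adding 45 calendar days to September 20, 2030 gives November 4, 2030, which is the last day of the cure period.
From Monday, November 4, 2030, 10 business days (Nov 5, Nov 6, Nov 7, Nov 8, Nov 11, Nov 12, Nov 13, Nov 14, Nov 15, Nov 18, skipping weekends) brings us to Monday, November 18, 2030, which is the date termination becomes effective.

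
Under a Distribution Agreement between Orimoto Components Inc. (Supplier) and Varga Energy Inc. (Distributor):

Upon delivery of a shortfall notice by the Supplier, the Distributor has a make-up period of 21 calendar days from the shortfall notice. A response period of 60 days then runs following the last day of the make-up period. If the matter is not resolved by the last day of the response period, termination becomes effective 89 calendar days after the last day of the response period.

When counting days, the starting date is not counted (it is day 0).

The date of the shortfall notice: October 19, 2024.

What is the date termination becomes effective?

April 7, 2025

Adding 21 calendar days to October 19, 2024 gives November 9, 2024, which is the last day of the make-up period.
The last day of the response period: 60 calendar days after November 9, 2024 is January 8, 2025.
The date termination becomes effective: 89 calendar days after January 8, 2025 is April 7, 2025.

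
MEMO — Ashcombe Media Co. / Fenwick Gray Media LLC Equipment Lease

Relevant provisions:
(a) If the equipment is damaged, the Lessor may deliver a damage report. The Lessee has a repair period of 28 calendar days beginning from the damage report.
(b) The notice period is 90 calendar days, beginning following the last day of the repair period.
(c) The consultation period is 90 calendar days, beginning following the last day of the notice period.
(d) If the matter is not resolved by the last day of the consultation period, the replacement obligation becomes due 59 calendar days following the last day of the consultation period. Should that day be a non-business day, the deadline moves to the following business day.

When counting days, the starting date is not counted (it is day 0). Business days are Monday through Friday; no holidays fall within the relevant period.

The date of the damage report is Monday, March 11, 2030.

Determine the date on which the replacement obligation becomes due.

The last day of the repair period: March 11, 2030 + 28 days = April 8, 2030.
Adding 90 calendar days to April 8, 2030 gives July 7, 2030, which is the last day of the notice period.
The last day of the consultation period: July 7, 2030 + 90 days = October 5, 2030.
The date on which the replacement obligation becomes due: October 5, 2030 + 59 days = December 3, 2030. December 3, 2030 is a Tuesday, so no roll-forward applies.

December 3, 2030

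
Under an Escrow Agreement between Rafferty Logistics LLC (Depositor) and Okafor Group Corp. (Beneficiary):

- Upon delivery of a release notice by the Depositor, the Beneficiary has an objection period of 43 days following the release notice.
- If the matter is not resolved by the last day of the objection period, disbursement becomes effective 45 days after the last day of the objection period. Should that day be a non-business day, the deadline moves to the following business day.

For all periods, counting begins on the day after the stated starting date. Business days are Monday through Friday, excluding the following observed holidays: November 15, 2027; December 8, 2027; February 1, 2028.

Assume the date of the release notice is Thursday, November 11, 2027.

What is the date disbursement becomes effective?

The last day of the objection period: 43 calendar days after November 11, 2027 is December 24, 2027.
The date disbursement becomes effective: 45 calendar days after December 24, 2027 is February 7, 2028. February 7, 2028 is a Monday and is not a listed holiday, so no roll-forward applies.

February 7, 2028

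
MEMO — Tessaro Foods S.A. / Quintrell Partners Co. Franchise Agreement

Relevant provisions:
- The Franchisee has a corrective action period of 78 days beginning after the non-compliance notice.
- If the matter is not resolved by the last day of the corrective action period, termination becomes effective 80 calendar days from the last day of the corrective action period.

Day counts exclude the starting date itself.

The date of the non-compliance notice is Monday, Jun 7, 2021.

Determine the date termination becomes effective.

The last day of the corrective action period: Jun 7, 2021 + 78 days = Aug 24, 2021.
Adding 80 calendar days to Aug 24, 2021 gives Nov 12, 2021, which is the date termination becomes effective.

Nov 12, 2021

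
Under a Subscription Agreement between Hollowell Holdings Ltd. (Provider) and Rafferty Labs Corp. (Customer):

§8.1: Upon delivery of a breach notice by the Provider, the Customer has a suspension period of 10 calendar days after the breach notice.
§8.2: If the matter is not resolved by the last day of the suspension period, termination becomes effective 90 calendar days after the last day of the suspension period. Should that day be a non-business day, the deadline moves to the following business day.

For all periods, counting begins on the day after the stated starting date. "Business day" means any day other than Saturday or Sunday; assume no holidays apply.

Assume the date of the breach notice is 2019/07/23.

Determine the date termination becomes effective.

2019/10/31

Adding 10 calendar days to 2019/07/23 gives 2019/08/02, which is the last day of the suspension period.
The date termination becomes effective: 90 calendar days after 2019/08/02 is 2019/10/31. 2019/10/31 is a Thursday, so no roll-forward applies.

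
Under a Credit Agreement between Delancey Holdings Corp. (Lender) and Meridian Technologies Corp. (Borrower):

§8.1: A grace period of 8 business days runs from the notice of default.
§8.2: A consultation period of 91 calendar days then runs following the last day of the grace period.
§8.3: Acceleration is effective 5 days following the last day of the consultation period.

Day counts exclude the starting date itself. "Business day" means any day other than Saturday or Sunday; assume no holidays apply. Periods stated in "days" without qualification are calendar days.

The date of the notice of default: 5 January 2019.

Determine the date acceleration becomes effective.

From Saturday, 5 January 2019, 8 business days (Jan 7, Jan 8, Jan 9, Jan 10, Jan 11, Jan 14, Jan 15, Jan 16, skipping weekends) brings us to Wednesday, 16 January 2019, which is the last day of the grace period.
Adding 91 calendar days to 16 January 2019 gives 17 April 2019, which is the last day of the consultation period.
The date acceleration becomes effective: 17 April 2019 + 5 days = 22 April 2019.

22 April 2019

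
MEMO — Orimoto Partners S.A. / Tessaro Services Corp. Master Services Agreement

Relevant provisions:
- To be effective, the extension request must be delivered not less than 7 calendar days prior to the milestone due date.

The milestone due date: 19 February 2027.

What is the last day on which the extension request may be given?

19 February 2027 minus 7 days is 12 February 2027.

12 February 2027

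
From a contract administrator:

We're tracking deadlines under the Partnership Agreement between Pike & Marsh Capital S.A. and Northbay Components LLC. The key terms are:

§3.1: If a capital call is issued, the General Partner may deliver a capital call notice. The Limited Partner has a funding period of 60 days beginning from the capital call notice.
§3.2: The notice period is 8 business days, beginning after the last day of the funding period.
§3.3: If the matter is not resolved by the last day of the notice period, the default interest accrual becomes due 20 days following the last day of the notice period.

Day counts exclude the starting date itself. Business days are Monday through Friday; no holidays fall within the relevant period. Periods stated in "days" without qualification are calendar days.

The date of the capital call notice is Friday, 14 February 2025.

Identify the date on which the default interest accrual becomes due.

The last day of the funding period: 60 calendar days after 14 February 2025 is 15 April 2025.
From Tuesday, 15 April 2025, 8 business days (Apr 16, Apr 17, Apr 18, Apr 21, Apr 22, Apr 23, Apr 24, Apr 25, skipping weekends) brings us to Friday, 25 April 2025, which is the last day of the notice period.
The date on which the default interest accrual becomes due: 20 calendar days after 25 April 2025 is 15 May 2025.

15 May 2025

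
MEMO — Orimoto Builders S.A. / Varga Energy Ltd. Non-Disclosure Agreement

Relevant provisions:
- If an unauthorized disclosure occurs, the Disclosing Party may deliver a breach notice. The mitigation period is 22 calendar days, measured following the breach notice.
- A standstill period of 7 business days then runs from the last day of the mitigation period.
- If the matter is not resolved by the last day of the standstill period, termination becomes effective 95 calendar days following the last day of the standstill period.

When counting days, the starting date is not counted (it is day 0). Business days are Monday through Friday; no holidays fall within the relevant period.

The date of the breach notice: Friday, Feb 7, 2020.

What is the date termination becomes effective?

The last day of the mitigation period: 22 calendar days after Feb 7, 2020 is Feb 29, 2020.
From Saturday, Feb 29, 2020, 7 business days (Mar 2, Mar 3, Mar 4, Mar 5, Mar 6, Mar 9, Mar 10, skipping weekends) brings us to Tuesday, Mar 10, 2020, which is the last day of the standstill period.
The date termination becomes effective: Mar 10, 2020 + 95 days = Jun 13, 2020.

Jun 13, 2020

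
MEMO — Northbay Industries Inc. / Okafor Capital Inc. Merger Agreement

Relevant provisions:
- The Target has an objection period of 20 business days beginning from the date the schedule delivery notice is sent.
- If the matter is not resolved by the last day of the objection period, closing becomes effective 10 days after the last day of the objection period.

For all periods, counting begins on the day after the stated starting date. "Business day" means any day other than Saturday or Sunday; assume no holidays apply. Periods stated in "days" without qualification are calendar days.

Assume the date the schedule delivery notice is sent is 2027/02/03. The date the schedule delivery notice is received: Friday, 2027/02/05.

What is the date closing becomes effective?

From Wednesday, 2027/02/03, 20 business days (Feb 4, Feb 5, Feb 8, Feb 9, …, Mar 1, Mar 2, Mar 3, skipping weekends) brings us to Wednesday, 2027/03/03, which is the last day of the objection period.
The date closing becomes effective: 10 calendar days after 2027/03/03 is 2027/03/13.

2027/03/13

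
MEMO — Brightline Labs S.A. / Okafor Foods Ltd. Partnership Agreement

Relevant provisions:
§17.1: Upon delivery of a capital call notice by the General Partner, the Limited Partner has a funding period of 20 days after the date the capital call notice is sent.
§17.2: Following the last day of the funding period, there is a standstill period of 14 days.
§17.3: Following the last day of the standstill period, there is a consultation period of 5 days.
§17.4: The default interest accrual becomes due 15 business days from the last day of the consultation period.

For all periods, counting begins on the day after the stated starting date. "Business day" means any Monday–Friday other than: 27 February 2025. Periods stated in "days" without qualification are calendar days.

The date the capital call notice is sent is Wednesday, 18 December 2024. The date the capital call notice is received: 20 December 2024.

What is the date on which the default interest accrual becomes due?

14 February 2025

The last day of the funding period: 20 calendar days after 18 December 2024 is 7 January 2025.
The last day of the standstill period: 14 calendar days after 7 January 2025 is 21 January 2025.
Adding 5 calendar days to 21 January 2025 gives 26 January 2025, which is the last day of the consultation period.
The date on which the default interest accrual becomes due: counting 15 business days from Sunday, 26 January 2025 (Jan 27, Jan 28, Jan 29, Jan 30, …, Feb 12, Feb 13, Feb 14, skipping weekends) reaches Friday, 14 February 2025.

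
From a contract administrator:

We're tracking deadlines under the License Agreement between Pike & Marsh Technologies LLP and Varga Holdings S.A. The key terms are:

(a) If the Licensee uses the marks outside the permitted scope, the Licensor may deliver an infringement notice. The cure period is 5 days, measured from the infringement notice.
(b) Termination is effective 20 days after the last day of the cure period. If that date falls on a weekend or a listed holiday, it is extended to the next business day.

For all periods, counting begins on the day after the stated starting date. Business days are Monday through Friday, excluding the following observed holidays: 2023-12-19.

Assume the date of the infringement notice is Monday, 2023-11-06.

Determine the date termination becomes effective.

2023-12-01

Adding 5 calendar days to 2023-11-06 gives 2023-11-11, which is the last day of the cure period.
The date termination becomes effective: 20 calendar days after 2023-11-11 is 2023-12-01. 2023-12-01 is a Friday and is not a listed holiday, so no roll-forward applies.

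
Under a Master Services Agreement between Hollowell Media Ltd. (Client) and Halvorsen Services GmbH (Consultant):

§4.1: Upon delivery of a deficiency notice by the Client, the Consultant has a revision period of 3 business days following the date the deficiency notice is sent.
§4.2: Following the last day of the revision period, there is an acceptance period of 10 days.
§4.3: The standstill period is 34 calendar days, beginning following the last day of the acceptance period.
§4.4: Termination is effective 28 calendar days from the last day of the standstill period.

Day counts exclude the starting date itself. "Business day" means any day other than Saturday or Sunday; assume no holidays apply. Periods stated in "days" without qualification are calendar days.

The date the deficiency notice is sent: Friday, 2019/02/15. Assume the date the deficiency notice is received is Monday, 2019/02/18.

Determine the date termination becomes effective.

The last day of the revision period: counting 3 business days from Friday, 2019/02/15 (Feb 18, Feb 19, Feb 20, skipping weekends) reaches Wednesday, 2019/02/20.
The last day of the acceptance period: 2019/02/20 + 10 days = 2019/03/02.
Adding 34 calendar days to 2019/03/02 gives 2019/04/05, which is the last day of the standstill period.
The date termination becomes effective: 28 calendar days after 2019/04/05 is 2019/05/03.

2019/05/03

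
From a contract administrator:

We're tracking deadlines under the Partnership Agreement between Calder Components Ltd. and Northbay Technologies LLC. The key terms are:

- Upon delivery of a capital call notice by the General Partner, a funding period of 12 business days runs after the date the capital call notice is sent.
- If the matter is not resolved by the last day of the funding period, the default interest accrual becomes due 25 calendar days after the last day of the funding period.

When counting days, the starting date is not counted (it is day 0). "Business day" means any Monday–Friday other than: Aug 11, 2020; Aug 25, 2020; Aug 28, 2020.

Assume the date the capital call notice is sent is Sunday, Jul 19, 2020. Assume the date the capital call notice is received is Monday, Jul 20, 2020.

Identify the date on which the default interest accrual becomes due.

Aug 29, 2020

The last day of the funding period: 12 business days after Sunday, Jul 19, 2020, skipping weekends — Jul 20, Jul 21, Jul 22, Jul 23, …, Jul 31, Aug 3, Aug 4 — lands on Tuesday, Aug 4, 2020.
The date on which the default interest accrual becomes due: 25 calendar days after Aug 4, 2020 is Aug 29, 2020.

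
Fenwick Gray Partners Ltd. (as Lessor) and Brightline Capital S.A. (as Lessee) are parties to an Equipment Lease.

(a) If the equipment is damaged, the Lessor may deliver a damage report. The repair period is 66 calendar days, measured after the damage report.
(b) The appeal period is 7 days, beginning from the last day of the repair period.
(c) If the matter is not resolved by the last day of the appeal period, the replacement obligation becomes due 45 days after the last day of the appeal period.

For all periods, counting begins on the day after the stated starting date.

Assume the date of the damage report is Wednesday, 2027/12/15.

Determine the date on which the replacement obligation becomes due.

2028/04/11

The last day of the repair period: 2027/12/15 + 66 days = 2028/02/19.
Adding 7 calendar days to 2028/02/19 gives 2028/02/26, which is the last day of the appeal period.
Adding 45 calendar days to 2028/02/26 gives 2028/04/11, which is the date on which the replacement obligation becomes due.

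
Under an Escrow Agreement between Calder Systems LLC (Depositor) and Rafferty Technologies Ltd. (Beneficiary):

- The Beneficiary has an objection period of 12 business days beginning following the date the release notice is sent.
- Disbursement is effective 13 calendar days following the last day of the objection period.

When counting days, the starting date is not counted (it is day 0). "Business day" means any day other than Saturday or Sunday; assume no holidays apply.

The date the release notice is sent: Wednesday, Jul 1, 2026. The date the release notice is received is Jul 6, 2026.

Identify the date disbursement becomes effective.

Jul 30, 2026

The last day of the objection period: counting 12 business days from Wednesday, Jul 1, 2026 (Jul 2, Jul 3, Jul 6, Jul 7, …, Jul 15, Jul 16, Jul 17, skipping weekends) reaches Friday, Jul 17, 2026.
The date disbursement becomes effective: Jul 17, 2026 + 13 days = Jul 30, 2026.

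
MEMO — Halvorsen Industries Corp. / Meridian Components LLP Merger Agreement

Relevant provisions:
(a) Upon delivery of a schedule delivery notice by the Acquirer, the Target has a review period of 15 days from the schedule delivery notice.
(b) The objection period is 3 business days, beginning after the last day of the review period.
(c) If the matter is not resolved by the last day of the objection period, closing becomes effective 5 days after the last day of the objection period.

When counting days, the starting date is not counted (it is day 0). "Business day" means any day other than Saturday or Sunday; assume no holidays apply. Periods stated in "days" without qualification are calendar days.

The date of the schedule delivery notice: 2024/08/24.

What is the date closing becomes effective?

The last day of the review period: 2024/08/24 + 15 days = 2024/09/08.
From Sunday, 2024/09/08, 3 business days (Sep 9, Sep 10, Sep 11, skipping weekends) brings us to Wednesday, 2024/09/11, which is the last day of the objection period.
Adding 5 calendar days to 2024/09/11 gives 2024/09/16, which is the date closing becomes effective.

2024/09/16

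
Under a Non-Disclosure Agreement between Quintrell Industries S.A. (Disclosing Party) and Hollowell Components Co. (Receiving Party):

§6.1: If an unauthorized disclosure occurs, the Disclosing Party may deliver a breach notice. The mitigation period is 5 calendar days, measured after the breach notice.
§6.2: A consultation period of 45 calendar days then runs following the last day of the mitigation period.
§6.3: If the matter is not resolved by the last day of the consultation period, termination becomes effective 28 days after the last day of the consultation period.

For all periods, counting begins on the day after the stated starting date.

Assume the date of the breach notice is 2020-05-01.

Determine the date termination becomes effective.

2020-07-18

Adding 5 calendar days to 2020-05-01 gives 2020-05-06, which is the last day of the mitigation period.
The last day of the consultation period: 2020-05-06 + 45 days = 2020-06-20.
The date termination becomes effective: 2020-06-20 + 28 days = 2020-07-18.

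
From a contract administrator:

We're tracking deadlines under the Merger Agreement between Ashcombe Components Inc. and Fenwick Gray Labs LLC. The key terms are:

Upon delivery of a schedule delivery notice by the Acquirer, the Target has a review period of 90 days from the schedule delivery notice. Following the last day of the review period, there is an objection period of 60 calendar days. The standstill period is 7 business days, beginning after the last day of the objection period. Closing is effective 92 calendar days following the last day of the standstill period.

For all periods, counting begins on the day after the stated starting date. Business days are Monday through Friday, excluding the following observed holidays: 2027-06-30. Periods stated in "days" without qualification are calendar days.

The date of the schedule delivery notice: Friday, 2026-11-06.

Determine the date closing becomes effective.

2027-07-15

The last day of the review period: 90 calendar days after 2026-11-06 is 2027-02-04.
The last day of the objection period: 60 calendar days after 2027-02-04 is 2027-04-05.
The last day of the standstill period: counting 7 business days from Monday, 2027-04-05 (Apr 6, Apr 7, Apr 8, Apr 9, Apr 12, Apr 13, Apr 14, skipping weekends) reaches Wednesday, 2027-04-14.
The date closing becomes effective: 92 calendar days after 2027-04-14 is 2027-07-15.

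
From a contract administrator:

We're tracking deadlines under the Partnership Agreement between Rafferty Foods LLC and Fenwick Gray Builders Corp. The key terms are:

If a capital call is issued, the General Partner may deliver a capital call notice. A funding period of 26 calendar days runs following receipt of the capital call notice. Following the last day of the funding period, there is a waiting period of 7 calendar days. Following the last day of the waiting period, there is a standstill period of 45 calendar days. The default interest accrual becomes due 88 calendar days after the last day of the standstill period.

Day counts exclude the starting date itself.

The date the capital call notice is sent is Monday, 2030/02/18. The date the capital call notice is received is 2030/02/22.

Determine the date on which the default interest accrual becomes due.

2030/08/07

The last day of the funding period: 26 calendar days after 2030/02/22 is 2030/03/20.
Adding 7 calendar days to 2030/03/20 gives 2030/03/27, which is the last day of the waiting period.
Adding 45 calendar days to 2030/03/27 gives 2030/05/11, which is the last day of the standstill period.
The date on which the default interest accrual becomes due: 2030/05/11 + 88 days = 2030/08/07.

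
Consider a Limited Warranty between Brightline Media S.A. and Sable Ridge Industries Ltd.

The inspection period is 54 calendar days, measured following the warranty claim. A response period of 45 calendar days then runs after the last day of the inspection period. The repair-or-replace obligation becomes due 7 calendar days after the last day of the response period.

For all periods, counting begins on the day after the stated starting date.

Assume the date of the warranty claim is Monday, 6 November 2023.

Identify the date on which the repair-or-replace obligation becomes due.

20 February 2024

The last day of the inspection period: 54 calendar days after 6 November 2023 is 30 December 2023.
Adding 45 calendar days to 30 December 2023 gives 13 February 2024, which is the last day of the response period.
The date on which the repair-or-replace obligation becomes due: 7 calendar days after 13 February 2024 is 20 February 2024.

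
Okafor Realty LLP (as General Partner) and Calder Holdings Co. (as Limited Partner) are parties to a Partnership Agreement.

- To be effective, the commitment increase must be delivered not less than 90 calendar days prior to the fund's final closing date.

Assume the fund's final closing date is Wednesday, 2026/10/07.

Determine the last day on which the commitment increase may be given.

2026/07/09

2026/10/07 minus 90 days is 2026/07/09.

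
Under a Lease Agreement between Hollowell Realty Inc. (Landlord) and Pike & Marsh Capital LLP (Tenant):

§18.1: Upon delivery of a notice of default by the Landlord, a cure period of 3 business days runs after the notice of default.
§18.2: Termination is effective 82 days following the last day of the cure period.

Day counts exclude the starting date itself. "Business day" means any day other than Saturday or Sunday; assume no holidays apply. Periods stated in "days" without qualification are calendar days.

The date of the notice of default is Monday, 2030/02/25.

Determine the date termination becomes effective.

From Monday, 2030/02/25, 3 business days (Feb 26, Feb 27, Feb 28, skipping weekends) brings us to Thursday, 2030/02/28, which is the last day of the cure period.
The date termination becomes effective: 82 calendar days after 2030/02/28 is 2030/05/21.

2030/05/21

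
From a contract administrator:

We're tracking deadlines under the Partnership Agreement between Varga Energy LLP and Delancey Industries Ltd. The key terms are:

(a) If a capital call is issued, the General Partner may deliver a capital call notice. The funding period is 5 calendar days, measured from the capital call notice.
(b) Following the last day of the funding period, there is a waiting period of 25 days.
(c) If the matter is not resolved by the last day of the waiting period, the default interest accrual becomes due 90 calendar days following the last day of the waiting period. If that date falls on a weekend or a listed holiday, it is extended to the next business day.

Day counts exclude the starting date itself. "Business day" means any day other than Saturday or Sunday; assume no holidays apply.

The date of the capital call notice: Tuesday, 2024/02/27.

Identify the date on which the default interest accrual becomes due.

Adding 5 calendar days to 2024/02/27 gives 2024/03/03, which is the last day of the funding period.
The last day of the waiting period: 25 calendar days after 2024/03/03 is 2024/03/28.
Adding 90 calendar days to 2024/03/28 gives 2024/06/26, which is the date on which the default interest accrual becomes due. 2024/06/26 is a Wednesday, so no roll-forward applies.

2024/06/26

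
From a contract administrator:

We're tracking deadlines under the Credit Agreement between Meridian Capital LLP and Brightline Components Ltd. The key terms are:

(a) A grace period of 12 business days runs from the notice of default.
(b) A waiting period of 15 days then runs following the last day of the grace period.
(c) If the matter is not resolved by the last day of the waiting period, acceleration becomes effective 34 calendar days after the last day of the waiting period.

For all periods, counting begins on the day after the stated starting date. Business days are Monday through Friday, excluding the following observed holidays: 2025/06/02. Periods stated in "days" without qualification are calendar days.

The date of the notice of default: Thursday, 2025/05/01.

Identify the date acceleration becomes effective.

From Thursday, 2025/05/01, 12 business days (May 2, May 5, May 6, May 7, …, May 15, May 16, May 19, skipping weekends) brings us to Monday, 2025/05/19, which is the last day of the grace period.
The last day of the waiting period: 15 calendar days after 2025/05/19 is 2025/06/03.
Adding 34 calendar days to 2025/06/03 gives 2025/07/07, which is the date acceleration becomes effective.

2025/07/07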